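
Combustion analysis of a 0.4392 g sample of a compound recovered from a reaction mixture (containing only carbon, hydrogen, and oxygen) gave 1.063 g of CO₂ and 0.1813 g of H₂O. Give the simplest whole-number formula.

mol C = 1.063 g CO₂ ÷ 44.009 g/mol = 0.024154 mol
mol H = 2 × 0.1813 g H₂O ÷ 18.015 g/mol = 0.020128 mol
mass O = 0.4392 − (0.29012 + 0.020289) = 0.12880 g → mol O = 0.12880 ÷ 15.999 = 0.0080502 mol
Divide by the smallest (0.0080502 mol): C 3.000, H 2.500, O 1.000
Multiplying each by 2 gives whole numbers: C 6.00, H 5.00, O 2.00

C6H5O2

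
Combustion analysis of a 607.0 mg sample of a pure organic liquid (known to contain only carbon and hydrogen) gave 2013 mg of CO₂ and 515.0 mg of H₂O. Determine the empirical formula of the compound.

mol C = 2.013 g CO₂ ÷ 44.009 g/mol = 0.045741 mol
mol H = 2 × 0.5150 g H₂O ÷ 18.015 g/mol = 0.057175 mol
Divide by the smallest (0.045741 mol): C 1.000, H 1.250
Multiplying each by 4 gives whole numbers: C 4.00, H 5.00

C4H5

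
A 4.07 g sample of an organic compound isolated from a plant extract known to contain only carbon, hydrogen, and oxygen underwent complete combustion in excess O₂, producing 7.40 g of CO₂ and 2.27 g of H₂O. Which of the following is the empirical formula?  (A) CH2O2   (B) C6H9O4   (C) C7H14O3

mol C = 7.40 g CO₂ ÷ 44.009 g/mol = 0.1681 mol
mol H = 2 × 2.27 g H₂O ÷ 18.015 g/mol = 0.2520 mol
mass O = 4.07 − (2.020 + 0.2540) = 1.796 g → mol O = 1.796 ÷ 15.999 = 0.1123 mol
Divide by the smallest (0.1123 mol): C 1.498, H 2.245, O 1.000
Multiplying each by 4 gives whole numbers: C 5.99, H 8.98, O 4.00

(B) C6H9O4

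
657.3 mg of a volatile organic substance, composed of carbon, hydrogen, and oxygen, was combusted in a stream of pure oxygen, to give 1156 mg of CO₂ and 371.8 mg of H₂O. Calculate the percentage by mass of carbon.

48.00%

mol C = 1.156 g CO₂ ÷ 44.009 g/mol = 0.026267 mol
mol H = 2 × 0.3718 g H₂O ÷ 18.015 g/mol = 0.041277 mol
mass O = 0.6573 − (0.31550 + 0.041607) = 0.30020 g → mol O = 0.30020 ÷ 15.999 = 0.018763 mol
mass % C = 0.31550 g ÷ 0.6573 g × 100%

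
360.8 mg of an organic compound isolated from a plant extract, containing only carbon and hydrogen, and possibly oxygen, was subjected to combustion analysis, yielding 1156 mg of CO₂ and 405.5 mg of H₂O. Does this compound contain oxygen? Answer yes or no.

no

mol C = 1.156 g CO₂ ÷ 44.009 g/mol = 0.026267 mol
mol H = 2 × 0.4055 g H₂O ÷ 18.015 g/mol = 0.045018 mol
C and H together account for 0.36088 g — essentially the entire 0.3608 g sample — so the compound contains no oxygen.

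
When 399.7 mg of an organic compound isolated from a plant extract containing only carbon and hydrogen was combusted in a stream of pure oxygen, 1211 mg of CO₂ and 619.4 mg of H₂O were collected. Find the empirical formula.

mol C = 1.211 g CO₂ ÷ 44.009 g/mol = 0.027517 mol
mol H = 2 × 0.6194 g H₂O ÷ 18.015 g/mol = 0.068765 mol
Divide by the smallest (0.027517 mol): C 1.000, H 2.499
Multiplying each by 2 gives whole numbers: C 2.00, H 5.00

C2H5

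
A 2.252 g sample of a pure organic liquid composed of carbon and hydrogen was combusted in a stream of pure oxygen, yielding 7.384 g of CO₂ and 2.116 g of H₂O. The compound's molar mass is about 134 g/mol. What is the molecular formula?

mol C = 7.384 g CO₂ ÷ 44.009 g/mol = 0.16778 mol
mol H = 2 × 2.116 g H₂O ÷ 18.015 g/mol = 0.23492 mol
Divide by the smallest (0.16778 mol): C 1.000, H 1.400
Multiplying each by 5 gives whole numbers: C 5.00, H 7.00
Empirical formula: C5H7
Empirical-formula mass = 67.11 g/mol; 134 ÷ 67.11 ≈ 2, so the molecular formula is C10H14.

C10H14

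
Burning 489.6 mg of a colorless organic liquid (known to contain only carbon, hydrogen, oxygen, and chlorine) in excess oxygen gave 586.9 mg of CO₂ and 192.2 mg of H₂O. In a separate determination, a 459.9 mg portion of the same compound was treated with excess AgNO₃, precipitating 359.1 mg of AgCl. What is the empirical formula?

mol C = 0.5869 g CO₂ ÷ 44.009 g/mol = 0.013336 mol
mol H = 2 × 0.1922 g H₂O ÷ 18.015 g/mol = 0.021338 mol
From the AgCl data: mol Cl per gram of compound = (0.3591 ÷ 143.318) ÷ 0.4599 = 0.0054482 mol/g, so in the 0.4896 g combustion sample mol Cl = 0.0026674 mol
mass O = 0.4896 − (0.16018 + 0.021508 + 0.094560) = 0.21335 g → mol O = 0.21335 ÷ 15.999 = 0.013335 mol
Divide by the smallest (0.0026674 mol): C 5.000, H 7.999, Cl 1.000, O 4.999

C5H8ClO5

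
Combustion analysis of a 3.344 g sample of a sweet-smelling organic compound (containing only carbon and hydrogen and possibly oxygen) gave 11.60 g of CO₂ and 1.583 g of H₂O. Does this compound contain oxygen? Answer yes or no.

no

mol C = 11.60 g CO₂ ÷ 44.009 g/mol = 0.26358 mol
mol H = 2 × 1.583 g H₂O ÷ 18.015 g/mol = 0.17574 mol
C and H together account for 3.3430 g — essentially the entire 3.344 g sample — so the compound contains no oxygen.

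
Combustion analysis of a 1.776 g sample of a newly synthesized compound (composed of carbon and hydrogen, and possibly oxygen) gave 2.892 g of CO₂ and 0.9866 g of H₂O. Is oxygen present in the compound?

mol C = 2.892 g CO₂ ÷ 44.009 g/mol = 0.065714 mol
mol H = 2 × 0.9866 g H₂O ÷ 18.015 g/mol = 0.10953 mol
C and H account for only 0.89970 g of the 1.776 g sample; the remaining 0.87630 g must be oxygen.

yes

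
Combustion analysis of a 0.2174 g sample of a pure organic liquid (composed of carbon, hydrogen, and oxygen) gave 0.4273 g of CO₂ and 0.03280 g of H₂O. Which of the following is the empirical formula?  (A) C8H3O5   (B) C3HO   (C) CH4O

(A) C8H3O5

mol C = 0.4273 g CO₂ ÷ 44.009 g/mol = 0.0097094 mol
mol H = 2 × 0.03280 g H₂O ÷ 18.015 g/mol = 0.0036414 mol
mass O = 0.2174 − (0.11662 + 0.0036705) = 0.097110 g → mol O = 0.097110 ÷ 15.999 = 0.0060698 mol
Divide by the smallest (0.0036414 mol): C 2.666, H 1.000, O 1.667
Multiplying each by 3 gives whole numbers: C 8.00, H 3.00, O 5.00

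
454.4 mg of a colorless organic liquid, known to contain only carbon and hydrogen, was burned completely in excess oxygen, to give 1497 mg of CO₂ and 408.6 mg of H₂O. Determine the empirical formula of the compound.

C3H4

mol C = 1.497 g CO₂ ÷ 44.009 g/mol = 0.034016 mol
mol H = 2 × 0.4086 g H₂O ÷ 18.015 g/mol = 0.045362 mol
Divide by the smallest (0.034016 mol): C 1.000, H 1.334
Multiplying each by 3 gives whole numbers: C 3.00, H 4.00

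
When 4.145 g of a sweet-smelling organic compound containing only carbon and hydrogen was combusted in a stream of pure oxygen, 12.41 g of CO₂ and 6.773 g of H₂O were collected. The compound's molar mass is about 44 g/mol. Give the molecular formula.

C3H8

mol C = 12.41 g CO₂ ÷ 44.009 g/mol = 0.28199 mol
mol H = 2 × 6.773 g H₂O ÷ 18.015 g/mol = 0.75193 mol
Divide by the smallest (0.28199 mol): C 1.000, H 2.667
Multiplying each by 3 gives whole numbers: C 3.00, H 8.00
Empirical formula: C3H8
Empirical-formula mass = 44.10 g/mol; 44 ÷ 44.10 ≈ 1, so the molecular formula is C3H8.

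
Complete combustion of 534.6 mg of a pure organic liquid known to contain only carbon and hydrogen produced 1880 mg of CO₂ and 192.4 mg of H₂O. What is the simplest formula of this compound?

C2H

mol C = 1.880 g CO₂ ÷ 44.009 g/mol = 0.042719 mol
mol H = 2 × 0.1924 g H₂O ÷ 18.015 g/mol = 0.021360 mol
Divide by the smallest (0.021360 mol): C 2.000, H 1.000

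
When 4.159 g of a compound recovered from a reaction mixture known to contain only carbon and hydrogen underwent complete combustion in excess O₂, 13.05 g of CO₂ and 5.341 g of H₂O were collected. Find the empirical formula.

mol C = 13.05 g CO₂ ÷ 44.009 g/mol = 0.29653 mol
mol H = 2 × 5.341 g H₂O ÷ 18.015 g/mol = 0.59295 mol
Divide by the smallest (0.29653 mol): C 1.000, H 2.000

CH2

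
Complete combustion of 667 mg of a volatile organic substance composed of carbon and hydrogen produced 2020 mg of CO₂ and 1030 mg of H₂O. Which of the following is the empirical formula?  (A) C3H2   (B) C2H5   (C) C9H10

mol C = 2.02 g CO₂ ÷ 44.009 g/mol = 0.04590 mol
mol H = 2 × 1.03 g H₂O ÷ 18.015 g/mol = 0.1143 mol
Divide by the smallest (0.04590 mol): C 1.000, H 2.491
Multiplying each by 2 gives whole numbers: C 2.00, H 4.98

(B) C2H5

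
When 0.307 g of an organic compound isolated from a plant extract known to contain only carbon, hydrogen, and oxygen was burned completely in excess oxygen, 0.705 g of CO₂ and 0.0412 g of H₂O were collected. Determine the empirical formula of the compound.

mol C = 0.705 g CO₂ ÷ 44.009 g/mol = 0.01602 mol
mol H = 2 × 0.0412 g H₂O ÷ 18.015 g/mol = 0.004574 mol
mass O = 0.307 − (0.1924 + 0.004611) = 0.1100 g → mol O = 0.1100 ÷ 15.999 = 0.006874 mol
Divide by the smallest (0.004574 mol): C 3.502, H 1.000, O 1.503
Multiplying each by 2 gives whole numbers: C 7.00, H 2.00, O 3.01

C7H2O3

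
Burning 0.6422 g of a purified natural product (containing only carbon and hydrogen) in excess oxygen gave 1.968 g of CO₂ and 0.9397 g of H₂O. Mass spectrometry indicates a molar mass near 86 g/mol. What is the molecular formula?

C6H14

mol C = 1.968 g CO₂ ÷ 44.009 g/mol = 0.044718 mol
mol H = 2 × 0.9397 g H₂O ÷ 18.015 g/mol = 0.10432 mol
Divide by the smallest (0.044718 mol): C 1.000, H 2.333
Multiplying each by 3 gives whole numbers: C 3.00, H 7.00
Empirical formula: C3H7
Empirical-formula mass = 43.09 g/mol; 86 ÷ 43.09 ≈ 2, so the molecular formula is C6H14.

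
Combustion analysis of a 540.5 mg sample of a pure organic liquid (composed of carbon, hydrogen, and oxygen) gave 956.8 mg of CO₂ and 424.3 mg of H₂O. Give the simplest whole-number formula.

mol C = 0.9568 g CO₂ ÷ 44.009 g/mol = 0.021741 mol
mol H = 2 × 0.4243 g H₂O ÷ 18.015 g/mol = 0.047105 mol
mass O = 0.5405 − (0.26113 + 0.047482) = 0.23189 g → mol O = 0.23189 ÷ 15.999 = 0.014494 mol
Divide by the smallest (0.014494 mol): C 1.500, H 3.250, O 1.000
Multiplying each by 4 gives whole numbers: C 6.00, H 13.00, O 4.00

C6H13O4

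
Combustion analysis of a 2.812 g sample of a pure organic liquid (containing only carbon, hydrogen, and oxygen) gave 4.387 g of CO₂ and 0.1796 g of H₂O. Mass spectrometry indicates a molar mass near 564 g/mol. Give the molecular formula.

C20H4O20

mol C = 4.387 g CO₂ ÷ 44.009 g/mol = 0.099684 mol
mol H = 2 × 0.1796 g H₂O ÷ 18.015 g/mol = 0.019939 mol
mass O = 2.812 − (1.1973 + 0.020098) = 1.5946 g → mol O = 1.5946 ÷ 15.999 = 0.099668 mol
Divide by the smallest (0.019939 mol): C 4.999, H 1.000, O 4.999
Empirical formula: C5HO5
Empirical-formula mass = 141.06 g/mol; 564 ÷ 141.06 ≈ 4, so the molecular formula is C20H4O20.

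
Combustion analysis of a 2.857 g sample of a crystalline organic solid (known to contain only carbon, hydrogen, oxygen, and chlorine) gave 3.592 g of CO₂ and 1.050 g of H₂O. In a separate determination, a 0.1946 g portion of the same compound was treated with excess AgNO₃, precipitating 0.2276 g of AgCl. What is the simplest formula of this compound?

C7H10Cl2O5

mol C = 3.592 g CO₂ ÷ 44.009 g/mol = 0.081620 mol
mol H = 2 × 1.050 g H₂O ÷ 18.015 g/mol = 0.11657 mol
From the AgCl data: mol Cl per gram of compound = (0.2276 ÷ 143.318) ÷ 0.1946 = 0.0081607 mol/g, so in the 2.857 g combustion sample mol Cl = 0.023315 mol
mass O = 2.857 − (0.98033 + 0.11750 + 0.82652) = 0.93264 g → mol O = 0.93264 ÷ 15.999 = 0.058294 mol
Divide by the smallest (0.023315 mol): C 3.501, H 5.000, Cl 1.000, O 2.500
Multiplying each by 2 gives whole numbers: C 7.00, H 10.00, Cl 2.00, O 5.00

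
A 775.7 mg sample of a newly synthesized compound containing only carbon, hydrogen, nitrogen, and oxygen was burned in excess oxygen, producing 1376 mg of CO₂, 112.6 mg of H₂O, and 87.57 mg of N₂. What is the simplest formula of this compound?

C5H2NO3

mol C = 1.376 g CO₂ ÷ 44.009 g/mol = 0.031266 mol
mol H = 2 × 0.1126 g H₂O ÷ 18.015 g/mol = 0.012501 mol
mol N = 2 × 0.08757 g N₂ ÷ 28.014 g/mol = 0.0062519 mol
mass O = 0.7757 − (0.37554 + 0.012601 + 0.087570) = 0.29999 g → mol O = 0.29999 ÷ 15.999 = 0.018751 mol
Divide by the smallest (0.0062519 mol): C 5.001, H 2.000, N 1.000, O 2.999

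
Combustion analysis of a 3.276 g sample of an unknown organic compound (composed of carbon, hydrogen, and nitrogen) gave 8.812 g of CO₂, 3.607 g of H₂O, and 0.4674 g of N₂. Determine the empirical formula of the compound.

C6H12N

mol C = 8.812 g CO₂ ÷ 44.009 g/mol = 0.20023 mol
mol H = 2 × 3.607 g H₂O ÷ 18.015 g/mol = 0.40044 mol
mol N = 2 × 0.4674 g N₂ ÷ 28.014 g/mol = 0.033369 mol
Divide by the smallest (0.033369 mol): C 6.001, H 12.000, N 1.000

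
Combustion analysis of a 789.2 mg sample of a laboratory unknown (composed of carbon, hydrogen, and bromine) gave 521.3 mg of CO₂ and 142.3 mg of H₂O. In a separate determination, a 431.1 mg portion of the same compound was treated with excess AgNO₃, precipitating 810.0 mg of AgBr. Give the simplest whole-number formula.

C3H4Br2

mol C = 0.5213 g CO₂ ÷ 44.009 g/mol = 0.011845 mol
mol H = 2 × 0.1423 g H₂O ÷ 18.015 g/mol = 0.015798 mol
From the AgBr data: mol Br per gram of compound = (0.8100 ÷ 187.772) ÷ 0.4311 = 0.010006 mol/g, so in the 0.7892 g combustion sample mol Br = 0.0078970 mol
Divide by the smallest (0.0078970 mol): C 1.500, H 2.000, Br 1.000
Multiplying each by 2 gives whole numbers: C 3.00, H 4.00, Br 2.00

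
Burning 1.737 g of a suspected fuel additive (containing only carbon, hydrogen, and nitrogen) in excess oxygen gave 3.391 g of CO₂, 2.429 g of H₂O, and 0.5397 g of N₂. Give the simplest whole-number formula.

mol C = 3.391 g CO₂ ÷ 44.009 g/mol = 0.077052 mol
mol H = 2 × 2.429 g H₂O ÷ 18.015 g/mol = 0.26966 mol
mol N = 2 × 0.5397 g N₂ ÷ 28.014 g/mol = 0.038531 mol
Divide by the smallest (0.038531 mol): C 2.000, H 6.999, N 1.000

C2H7N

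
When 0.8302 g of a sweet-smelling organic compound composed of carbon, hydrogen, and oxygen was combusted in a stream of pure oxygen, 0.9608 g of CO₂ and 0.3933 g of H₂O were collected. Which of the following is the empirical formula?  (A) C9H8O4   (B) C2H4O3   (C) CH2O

(B) C2H4O3

mol C = 0.9608 g CO₂ ÷ 44.009 g/mol = 0.021832 mol
mol H = 2 × 0.3933 g H₂O ÷ 18.015 g/mol = 0.043664 mol
mass O = 0.8302 − (0.26222 + 0.044013) = 0.52396 g → mol O = 0.52396 ÷ 15.999 = 0.032750 mol
Divide by the smallest (0.021832 mol): C 1.000, H 2.000, O 1.500
Multiplying each by 2 gives whole numbers: C 2.00, H 4.00, O 3.00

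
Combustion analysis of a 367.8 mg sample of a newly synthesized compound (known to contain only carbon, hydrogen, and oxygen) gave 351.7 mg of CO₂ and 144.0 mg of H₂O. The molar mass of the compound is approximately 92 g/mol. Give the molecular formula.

mol C = 0.3517 g CO₂ ÷ 44.009 g/mol = 0.0079915 mol
mol H = 2 × 0.1440 g H₂O ÷ 18.015 g/mol = 0.015987 mol
mass O = 0.3678 − (0.095986 + 0.016115) = 0.25570 g → mol O = 0.25570 ÷ 15.999 = 0.015982 mol
Divide by the smallest (0.0079915 mol): C 1.000, H 2.000, O 2.000
Empirical formula: CH2O2
Empirical-formula mass = 46.02 g/mol; 92 ÷ 46.02 ≈ 2, so the molecular formula is C2H4O4.

C2H4O4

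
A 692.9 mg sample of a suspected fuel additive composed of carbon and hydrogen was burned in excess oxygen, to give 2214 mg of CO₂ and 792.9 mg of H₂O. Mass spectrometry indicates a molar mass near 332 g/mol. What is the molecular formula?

C24H42

mol C = 2.214 g CO₂ ÷ 44.009 g/mol = 0.050308 mol
mol H = 2 × 0.7929 g H₂O ÷ 18.015 g/mol = 0.088027 mol
Divide by the smallest (0.050308 mol): C 1.000, H 1.750
Multiplying each by 4 gives whole numbers: C 4.00, H 7.00
Empirical formula: C4H7
Empirical-formula mass = 55.10 g/mol; 332 ÷ 55.10 ≈ 6, so the molecular formula is C24H42.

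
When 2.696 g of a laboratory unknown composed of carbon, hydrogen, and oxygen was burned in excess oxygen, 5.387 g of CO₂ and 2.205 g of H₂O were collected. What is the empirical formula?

C2H4O

mol C = 5.387 g CO₂ ÷ 44.009 g/mol = 0.12241 mol
mol H = 2 × 2.205 g H₂O ÷ 18.015 g/mol = 0.24480 mol
mass O = 2.696 − (1.4702 + 0.24675) = 0.97902 g → mol O = 0.97902 ÷ 15.999 = 0.061192 mol
Divide by the smallest (0.061192 mol): C 2.000, H 4.000, O 1.000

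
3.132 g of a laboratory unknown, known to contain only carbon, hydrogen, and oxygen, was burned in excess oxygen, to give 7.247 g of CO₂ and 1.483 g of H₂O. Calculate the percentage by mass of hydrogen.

mol C = 7.247 g CO₂ ÷ 44.009 g/mol = 0.16467 mol
mol H = 2 × 1.483 g H₂O ÷ 18.015 g/mol = 0.16464 mol
mass O = 3.132 − (1.9779 + 0.16596) = 0.98818 g → mol O = 0.98818 ÷ 15.999 = 0.061765 mol
mass % H = 0.16596 g ÷ 3.132 g × 100%

5.30%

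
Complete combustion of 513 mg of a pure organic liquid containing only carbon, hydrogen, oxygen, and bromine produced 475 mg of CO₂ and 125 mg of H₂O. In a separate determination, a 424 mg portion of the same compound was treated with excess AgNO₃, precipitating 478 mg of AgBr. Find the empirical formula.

C7H9Br2O5

mol C = 0.475 g CO₂ ÷ 44.009 g/mol = 0.01079 mol
mol H = 2 × 0.125 g H₂O ÷ 18.015 g/mol = 0.01388 mol
From the AgBr data: mol Br per gram of compound = (0.478 ÷ 187.772) ÷ 0.424 = 0.006004 mol/g, so in the 0.513 g combustion sample mol Br = 0.003080 mol
mass O = 0.513 − (0.1296 + 0.01399 + 0.2461) = 0.1233 g → mol O = 0.1233 ÷ 15.999 = 0.007705 mol
Divide by the smallest (0.003080 mol): C 3.504, H 4.506, Br 1.000, O 2.502
Multiplying each by 2 gives whole numbers: C 7.01, H 9.01, Br 2.00, O 5.00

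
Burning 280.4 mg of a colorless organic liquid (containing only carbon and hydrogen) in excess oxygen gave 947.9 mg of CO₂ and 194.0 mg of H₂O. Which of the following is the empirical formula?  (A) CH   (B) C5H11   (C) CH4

(A) CH

mol C = 0.9479 g CO₂ ÷ 44.009 g/mol = 0.021539 mol
mol H = 2 × 0.1940 g H₂O ÷ 18.015 g/mol = 0.021538 mol
Divide by the smallest (0.021538 mol): C 1.000, H 1.000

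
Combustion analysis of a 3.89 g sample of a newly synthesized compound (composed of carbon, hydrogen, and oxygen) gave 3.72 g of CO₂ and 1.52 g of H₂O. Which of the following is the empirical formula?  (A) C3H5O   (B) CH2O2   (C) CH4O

mol C = 3.72 g CO₂ ÷ 44.009 g/mol = 0.08453 mol
mol H = 2 × 1.52 g H₂O ÷ 18.015 g/mol = 0.1687 mol
mass O = 3.89 − (1.015 + 0.1701) = 2.705 g → mol O = 2.705 ÷ 15.999 = 0.1691 mol
Divide by the smallest (0.08453 mol): C 1.000, H 1.996, O 2.000

(B) CH2O2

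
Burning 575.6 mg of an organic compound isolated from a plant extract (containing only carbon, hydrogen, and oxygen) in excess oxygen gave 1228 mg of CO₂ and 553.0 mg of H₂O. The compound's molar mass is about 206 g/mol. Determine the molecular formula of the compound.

C10H22O4

mol C = 1.228 g CO₂ ÷ 44.009 g/mol = 0.027903 mol
mol H = 2 × 0.5530 g H₂O ÷ 18.015 g/mol = 0.061393 mol
mass O = 0.5756 − (0.33515 + 0.061884) = 0.17857 g → mol O = 0.17857 ÷ 15.999 = 0.011161 mol
Divide by the smallest (0.011161 mol): C 2.500, H 5.501, O 1.000
Multiplying each by 2 gives whole numbers: C 5.00, H 11.00, O 2.00
Empirical formula: C5H11O2
Empirical-formula mass = 103.14 g/mol; 206 ÷ 103.14 ≈ 2, so the molecular formula is C10H22O4.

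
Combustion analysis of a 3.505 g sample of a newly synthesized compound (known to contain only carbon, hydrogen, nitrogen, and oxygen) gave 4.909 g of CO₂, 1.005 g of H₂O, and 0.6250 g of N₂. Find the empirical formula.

mol C = 4.909 g CO₂ ÷ 44.009 g/mol = 0.11155 mol
mol H = 2 × 1.005 g H₂O ÷ 18.015 g/mol = 0.11157 mol
mol N = 2 × 0.6250 g N₂ ÷ 28.014 g/mol = 0.044621 mol
mass O = 3.505 − (1.3398 + 0.11247 + 0.62500) = 1.4278 g → mol O = 1.4278 ÷ 15.999 = 0.089241 mol
Divide by the smallest (0.044621 mol): C 2.500, H 2.501, N 1.000, O 2.000
Multiplying each by 2 gives whole numbers: C 5.00, H 5.00, N 2.00, O 4.00

C5H5N2O4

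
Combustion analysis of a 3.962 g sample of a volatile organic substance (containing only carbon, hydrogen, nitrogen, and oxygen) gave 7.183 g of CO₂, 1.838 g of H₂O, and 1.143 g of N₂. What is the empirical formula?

mol C = 7.183 g CO₂ ÷ 44.009 g/mol = 0.16322 mol
mol H = 2 × 1.838 g H₂O ÷ 18.015 g/mol = 0.20405 mol
mol N = 2 × 1.143 g N₂ ÷ 28.014 g/mol = 0.081602 mol
mass O = 3.962 − (1.9604 + 0.20568 + 1.1430) = 0.65292 g → mol O = 0.65292 ÷ 15.999 = 0.040810 mol
Divide by the smallest (0.040810 mol): C 3.999, H 5.000, N 2.000, O 1.000

C4H5N2O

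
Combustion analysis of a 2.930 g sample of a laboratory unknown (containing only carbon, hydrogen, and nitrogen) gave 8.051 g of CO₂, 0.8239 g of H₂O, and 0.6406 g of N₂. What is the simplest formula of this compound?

mol C = 8.051 g CO₂ ÷ 44.009 g/mol = 0.18294 mol
mol H = 2 × 0.8239 g H₂O ÷ 18.015 g/mol = 0.091468 mol
mol N = 2 × 0.6406 g N₂ ÷ 28.014 g/mol = 0.045734 mol
Divide by the smallest (0.045734 mol): C 4.000, H 2.000, N 1.000

C4H2N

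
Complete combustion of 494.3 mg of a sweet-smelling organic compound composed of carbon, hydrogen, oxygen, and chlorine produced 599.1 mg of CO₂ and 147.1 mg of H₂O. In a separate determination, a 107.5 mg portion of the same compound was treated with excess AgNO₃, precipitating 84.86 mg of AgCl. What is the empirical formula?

C5H6ClO5

mol C = 0.5991 g CO₂ ÷ 44.009 g/mol = 0.013613 mol
mol H = 2 × 0.1471 g H₂O ÷ 18.015 g/mol = 0.016331 mol
From the AgCl data: mol Cl per gram of compound = (0.08486 ÷ 143.318) ÷ 0.1075 = 0.0055080 mol/g, so in the 0.4943 g combustion sample mol Cl = 0.0027226 mol
mass O = 0.4943 − (0.16351 + 0.016461 + 0.096516) = 0.21781 g → mol O = 0.21781 ÷ 15.999 = 0.013614 mol
Divide by the smallest (0.0027226 mol): C 5.000, H 5.998, Cl 1.000, O 5.000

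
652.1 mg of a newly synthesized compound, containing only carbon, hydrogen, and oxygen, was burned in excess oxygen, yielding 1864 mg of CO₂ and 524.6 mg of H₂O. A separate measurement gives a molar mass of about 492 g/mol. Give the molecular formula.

C32H44O4

mol C = 1.864 g CO₂ ÷ 44.009 g/mol = 0.042355 mol
mol H = 2 × 0.5246 g H₂O ÷ 18.015 g/mol = 0.058240 mol
mass O = 0.6521 − (0.50873 + 0.058706) = 0.084668 g → mol O = 0.084668 ÷ 15.999 = 0.0052921 mol
Divide by the smallest (0.0052921 mol): C 8.003, H 11.005, O 1.000
Empirical formula: C8H11O
Empirical-formula mass = 123.17 g/mol; 492 ÷ 123.17 ≈ 4, so the molecular formula is C32H44O4.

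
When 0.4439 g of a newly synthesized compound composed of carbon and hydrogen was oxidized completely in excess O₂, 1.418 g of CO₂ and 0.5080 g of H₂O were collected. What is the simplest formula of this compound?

C4H7

mol C = 1.418 g CO₂ ÷ 44.009 g/mol = 0.032221 mol
mol H = 2 × 0.5080 g H₂O ÷ 18.015 g/mol = 0.056397 mol
Divide by the smallest (0.032221 mol): C 1.000, H 1.750
Multiplying each by 4 gives whole numbers: C 4.00, H 7.00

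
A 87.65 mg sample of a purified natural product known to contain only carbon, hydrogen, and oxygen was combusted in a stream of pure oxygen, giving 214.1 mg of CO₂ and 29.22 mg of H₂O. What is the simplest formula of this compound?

mol C = 0.2141 g CO₂ ÷ 44.009 g/mol = 0.0048649 mol
mol H = 2 × 0.02922 g H₂O ÷ 18.015 g/mol = 0.0032440 mol
mass O = 0.08765 − (0.058432 + 0.0032699) = 0.025948 g → mol O = 0.025948 ÷ 15.999 = 0.0016218 mol
Divide by the smallest (0.0016218 mol): C 3.000, H 2.000, O 1.000

C3H2O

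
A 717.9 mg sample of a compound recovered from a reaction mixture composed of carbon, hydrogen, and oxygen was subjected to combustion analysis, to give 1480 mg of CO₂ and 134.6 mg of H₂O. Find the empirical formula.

C9H4O5

mol C = 1.480 g CO₂ ÷ 44.009 g/mol = 0.033629 mol
mol H = 2 × 0.1346 g H₂O ÷ 18.015 g/mol = 0.014943 mol
mass O = 0.7179 − (0.40392 + 0.015063) = 0.29891 g → mol O = 0.29891 ÷ 15.999 = 0.018683 mol
Divide by the smallest (0.014943 mol): C 2.251, H 1.000, O 1.250
Multiplying each by 4 gives whole numbers: C 9.00, H 4.00, O 5.00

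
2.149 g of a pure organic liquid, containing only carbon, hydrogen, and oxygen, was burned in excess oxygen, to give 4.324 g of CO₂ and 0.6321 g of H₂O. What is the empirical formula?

mol C = 4.324 g CO₂ ÷ 44.009 g/mol = 0.098253 mol
mol H = 2 × 0.6321 g H₂O ÷ 18.015 g/mol = 0.070175 mol
mass O = 2.149 − (1.1801 + 0.070736) = 0.89815 g → mol O = 0.89815 ÷ 15.999 = 0.056138 mol
Divide by the smallest (0.056138 mol): C 1.750, H 1.250, O 1.000
Multiplying each by 4 gives whole numbers: C 7.00, H 5.00, O 4.00

C7H5O4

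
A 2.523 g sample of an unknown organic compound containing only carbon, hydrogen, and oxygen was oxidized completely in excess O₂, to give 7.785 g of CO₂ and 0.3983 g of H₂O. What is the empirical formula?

mol C = 7.785 g CO₂ ÷ 44.009 g/mol = 0.17690 mol
mol H = 2 × 0.3983 g H₂O ÷ 18.015 g/mol = 0.044219 mol
mass O = 2.523 − (2.1247 + 0.044572) = 0.35373 g → mol O = 0.35373 ÷ 15.999 = 0.022110 mol
Divide by the smallest (0.022110 mol): C 8.001, H 2.000, O 1.000

C8H2O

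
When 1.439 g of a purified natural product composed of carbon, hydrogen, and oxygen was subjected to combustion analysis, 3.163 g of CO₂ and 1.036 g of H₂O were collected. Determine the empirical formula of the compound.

C5H8O2

mol C = 3.163 g CO₂ ÷ 44.009 g/mol = 0.071872 mol
mol H = 2 × 1.036 g H₂O ÷ 18.015 g/mol = 0.11502 mol
mass O = 1.439 − (0.86325 + 0.11594) = 0.45981 g → mol O = 0.45981 ÷ 15.999 = 0.028740 mol
Divide by the smallest (0.028740 mol): C 2.501, H 4.002, O 1.000
Multiplying each by 2 gives whole numbers: C 5.00, H 8.00, O 2.00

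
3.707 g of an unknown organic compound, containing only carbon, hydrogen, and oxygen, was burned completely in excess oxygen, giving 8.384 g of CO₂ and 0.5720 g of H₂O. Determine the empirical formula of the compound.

mol C = 8.384 g CO₂ ÷ 44.009 g/mol = 0.19051 mol
mol H = 2 × 0.5720 g H₂O ÷ 18.015 g/mol = 0.063503 mol
mass O = 3.707 − (2.2882 + 0.064011) = 1.3548 g → mol O = 1.3548 ÷ 15.999 = 0.084681 mol
Divide by the smallest (0.063503 mol): C 3.000, H 1.000, O 1.334
Multiplying each by 3 gives whole numbers: C 9.00, H 3.00, O 4.00

C9H3O4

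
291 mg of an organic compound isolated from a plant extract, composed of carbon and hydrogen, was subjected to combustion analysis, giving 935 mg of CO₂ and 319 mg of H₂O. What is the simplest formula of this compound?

mol C = 0.935 g CO₂ ÷ 44.009 g/mol = 0.02125 mol
mol H = 2 × 0.319 g H₂O ÷ 18.015 g/mol = 0.03541 mol
Divide by the smallest (0.02125 mol): C 1.000, H 1.667
Multiplying each by 3 gives whole numbers: C 3.00, H 5.00

C3H5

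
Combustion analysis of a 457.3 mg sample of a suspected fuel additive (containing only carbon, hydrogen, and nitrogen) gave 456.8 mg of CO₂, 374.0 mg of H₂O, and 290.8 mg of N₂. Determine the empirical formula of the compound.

CH4N2

mol C = 0.4568 g CO₂ ÷ 44.009 g/mol = 0.010380 mol
mol H = 2 × 0.3740 g H₂O ÷ 18.015 g/mol = 0.041521 mol
mol N = 2 × 0.2908 g N₂ ÷ 28.014 g/mol = 0.020761 mol
Divide by the smallest (0.010380 mol): C 1.000, H 4.000, N 2.000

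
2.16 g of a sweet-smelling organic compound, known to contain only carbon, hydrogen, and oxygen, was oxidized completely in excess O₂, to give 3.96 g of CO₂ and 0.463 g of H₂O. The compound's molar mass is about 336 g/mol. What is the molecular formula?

mol C = 3.96 g CO₂ ÷ 44.009 g/mol = 0.08998 mol
mol H = 2 × 0.463 g H₂O ÷ 18.015 g/mol = 0.05140 mol
mass O = 2.16 − (1.081 + 0.05181) = 1.027 g → mol O = 1.027 ÷ 15.999 = 0.06422 mol
Divide by the smallest (0.05140 mol): C 1.751, H 1.000, O 1.249
Multiplying each by 4 gives whole numbers: C 7.00, H 4.00, O 5.00
Empirical formula: C7H4O5
Empirical-formula mass = 168.10 g/mol; 336 ÷ 168.10 ≈ 2, so the molecular formula is C14H8O10.

C14H8O10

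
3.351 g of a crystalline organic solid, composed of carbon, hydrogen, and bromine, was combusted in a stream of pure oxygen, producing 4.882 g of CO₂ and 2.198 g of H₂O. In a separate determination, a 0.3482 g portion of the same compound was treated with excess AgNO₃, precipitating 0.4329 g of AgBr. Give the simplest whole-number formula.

mol C = 4.882 g CO₂ ÷ 44.009 g/mol = 0.11093 mol
mol H = 2 × 2.198 g H₂O ÷ 18.015 g/mol = 0.24402 mol
From the AgBr data: mol Br per gram of compound = (0.4329 ÷ 187.772) ÷ 0.3482 = 0.0066211 mol/g, so in the 3.351 g combustion sample mol Br = 0.022187 mol
Divide by the smallest (0.022187 mol): C 5.000, H 10.998, Br 1.000

C5H11Br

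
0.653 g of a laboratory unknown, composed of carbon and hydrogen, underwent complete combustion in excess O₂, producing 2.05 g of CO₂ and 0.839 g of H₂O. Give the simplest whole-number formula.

CH2

mol C = 2.05 g CO₂ ÷ 44.009 g/mol = 0.04658 mol
mol H = 2 × 0.839 g H₂O ÷ 18.015 g/mol = 0.09314 mol
Divide by the smallest (0.04658 mol): C 1.000, H 2.000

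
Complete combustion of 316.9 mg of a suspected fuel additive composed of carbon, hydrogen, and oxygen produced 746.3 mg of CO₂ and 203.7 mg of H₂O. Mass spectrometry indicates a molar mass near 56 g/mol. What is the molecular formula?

mol C = 0.7463 g CO₂ ÷ 44.009 g/mol = 0.016958 mol
mol H = 2 × 0.2037 g H₂O ÷ 18.015 g/mol = 0.022614 mol
mass O = 0.3169 − (0.20368 + 0.022795) = 0.090423 g → mol O = 0.090423 ÷ 15.999 = 0.0056518 mol
Divide by the smallest (0.0056518 mol): C 3.000, H 4.001, O 1.000
Empirical formula: C3H4O
Empirical-formula mass = 56.06 g/mol; 56 ÷ 56.06 ≈ 1, so the molecular formula is C3H4O.

C3H4O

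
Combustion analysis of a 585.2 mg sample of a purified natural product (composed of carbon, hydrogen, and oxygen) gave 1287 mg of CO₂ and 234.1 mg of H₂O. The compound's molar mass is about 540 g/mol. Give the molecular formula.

mol C = 1.287 g CO₂ ÷ 44.009 g/mol = 0.029244 mol
mol H = 2 × 0.2341 g H₂O ÷ 18.015 g/mol = 0.025989 mol
mass O = 0.5852 − (0.35125 + 0.026197) = 0.20775 g → mol O = 0.20775 ÷ 15.999 = 0.012985 mol
Divide by the smallest (0.012985 mol): C 2.252, H 2.001, O 1.000
Multiplying each by 4 gives whole numbers: C 9.01, H 8.01, O 4.00
Empirical formula: C9H8O4
Empirical-formula mass = 180.16 g/mol; 540 ÷ 180.16 ≈ 3, so the molecular formula is C27H24O12.

C27H24O12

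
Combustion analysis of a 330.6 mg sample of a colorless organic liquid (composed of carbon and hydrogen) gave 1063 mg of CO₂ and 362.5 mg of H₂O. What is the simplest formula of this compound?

mol C = 1.063 g CO₂ ÷ 44.009 g/mol = 0.024154 mol
mol H = 2 × 0.3625 g H₂O ÷ 18.015 g/mol = 0.040244 mol
Divide by the smallest (0.024154 mol): C 1.000, H 1.666
Multiplying each by 3 gives whole numbers: C 3.00, H 5.00

C3H5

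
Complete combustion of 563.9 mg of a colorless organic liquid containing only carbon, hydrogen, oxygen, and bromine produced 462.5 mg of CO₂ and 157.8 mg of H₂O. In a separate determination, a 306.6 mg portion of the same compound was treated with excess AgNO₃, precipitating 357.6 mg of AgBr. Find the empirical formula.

C6H10Br2O5

mol C = 0.4625 g CO₂ ÷ 44.009 g/mol = 0.010509 mol
mol H = 2 × 0.1578 g H₂O ÷ 18.015 g/mol = 0.017519 mol
From the AgBr data: mol Br per gram of compound = (0.3576 ÷ 187.772) ÷ 0.3066 = 0.0062115 mol/g, so in the 0.5639 g combustion sample mol Br = 0.0035026 mol
mass O = 0.5639 − (0.12623 + 0.017659 + 0.27988) = 0.14014 g → mol O = 0.14014 ÷ 15.999 = 0.0087593 mol
Divide by the smallest (0.0035026 mol): C 3.000, H 5.002, Br 1.000, O 2.501
Multiplying each by 2 gives whole numbers: C 6.00, H 10.00, Br 2.00, O 5.00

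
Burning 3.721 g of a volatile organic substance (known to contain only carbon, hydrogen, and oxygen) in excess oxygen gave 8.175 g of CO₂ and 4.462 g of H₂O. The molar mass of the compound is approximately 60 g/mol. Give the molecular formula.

mol C = 8.175 g CO₂ ÷ 44.009 g/mol = 0.18576 mol
mol H = 2 × 4.462 g H₂O ÷ 18.015 g/mol = 0.49536 mol
mass O = 3.721 − (2.2311 + 0.49933) = 0.99054 g → mol O = 0.99054 ÷ 15.999 = 0.061913 mol
Divide by the smallest (0.061913 mol): C 3.000, H 8.001, O 1.000
Empirical formula: C3H8O
Empirical-formula mass = 60.10 g/mol; 60 ÷ 60.10 ≈ 1, so the molecular formula is C3H8O.

C3H8O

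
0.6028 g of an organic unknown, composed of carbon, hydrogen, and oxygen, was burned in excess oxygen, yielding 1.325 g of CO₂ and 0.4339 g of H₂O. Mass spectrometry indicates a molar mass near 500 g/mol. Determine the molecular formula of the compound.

C25H40O10

mol C = 1.325 g CO₂ ÷ 44.009 g/mol = 0.030107 mol
mol H = 2 × 0.4339 g H₂O ÷ 18.015 g/mol = 0.048171 mol
mass O = 0.6028 − (0.36162 + 0.048556) = 0.19262 g → mol O = 0.19262 ÷ 15.999 = 0.012040 mol
Divide by the smallest (0.012040 mol): C 2.501, H 4.001, O 1.000
Multiplying each by 2 gives whole numbers: C 5.00, H 8.00, O 2.00
Empirical formula: C5H8O2
Empirical-formula mass = 100.12 g/mol; 500 ÷ 100.12 ≈ 5, so the molecular formula is C25H40O10.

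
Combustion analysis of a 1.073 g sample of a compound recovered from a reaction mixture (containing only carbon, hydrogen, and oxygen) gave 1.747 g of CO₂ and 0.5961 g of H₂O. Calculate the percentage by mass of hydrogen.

mol C = 1.747 g CO₂ ÷ 44.009 g/mol = 0.039696 mol
mol H = 2 × 0.5961 g H₂O ÷ 18.015 g/mol = 0.066178 mol
mass O = 1.073 − (0.47679 + 0.066708) = 0.52950 g → mol O = 0.52950 ÷ 15.999 = 0.033096 mol
mass % H = 0.066708 g ÷ 1.073 g × 100%

6.22%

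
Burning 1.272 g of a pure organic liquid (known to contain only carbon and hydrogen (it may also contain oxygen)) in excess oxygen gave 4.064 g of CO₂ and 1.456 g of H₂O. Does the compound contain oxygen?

mol C = 4.064 g CO₂ ÷ 44.009 g/mol = 0.092345 mol
mol H = 2 × 1.456 g H₂O ÷ 18.015 g/mol = 0.16164 mol
C and H together account for 1.2721 g — essentially the entire 1.272 g sample — so the compound contains no oxygen.

no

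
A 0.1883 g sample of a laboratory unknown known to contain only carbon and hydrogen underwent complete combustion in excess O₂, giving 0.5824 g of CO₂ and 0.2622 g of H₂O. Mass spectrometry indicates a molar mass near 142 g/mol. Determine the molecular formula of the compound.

mol C = 0.5824 g CO₂ ÷ 44.009 g/mol = 0.013234 mol
mol H = 2 × 0.2622 g H₂O ÷ 18.015 g/mol = 0.029109 mol
Divide by the smallest (0.013234 mol): C 1.000, H 2.200
Multiplying each by 5 gives whole numbers: C 5.00, H 11.00
Empirical formula: C5H11
Empirical-formula mass = 71.14 g/mol; 142 ÷ 71.14 ≈ 2, so the molecular formula is C10H22.

C10H22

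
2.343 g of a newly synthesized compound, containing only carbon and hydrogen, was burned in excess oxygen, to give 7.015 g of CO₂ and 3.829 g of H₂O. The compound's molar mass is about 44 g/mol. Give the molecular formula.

C3H8

mol C = 7.015 g CO₂ ÷ 44.009 g/mol = 0.15940 mol
mol H = 2 × 3.829 g H₂O ÷ 18.015 g/mol = 0.42509 mol
Divide by the smallest (0.15940 mol): C 1.000, H 2.667
Multiplying each by 3 gives whole numbers: C 3.00, H 8.00
Empirical formula: C3H8
Empirical-formula mass = 44.10 g/mol; 44 ÷ 44.10 ≈ 1, so the molecular formula is C3H8.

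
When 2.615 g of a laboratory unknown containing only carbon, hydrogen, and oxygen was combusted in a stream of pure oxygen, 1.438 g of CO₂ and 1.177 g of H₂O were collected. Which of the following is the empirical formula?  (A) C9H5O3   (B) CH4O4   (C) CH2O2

(B) CH4O4

mol C = 1.438 g CO₂ ÷ 44.009 g/mol = 0.032675 mol
mol H = 2 × 1.177 g H₂O ÷ 18.015 g/mol = 0.13067 mol
mass O = 2.615 − (0.39246 + 0.13171) = 2.0908 g → mol O = 2.0908 ÷ 15.999 = 0.13068 mol
Divide by the smallest (0.032675 mol): C 1.000, H 3.999, O 4.000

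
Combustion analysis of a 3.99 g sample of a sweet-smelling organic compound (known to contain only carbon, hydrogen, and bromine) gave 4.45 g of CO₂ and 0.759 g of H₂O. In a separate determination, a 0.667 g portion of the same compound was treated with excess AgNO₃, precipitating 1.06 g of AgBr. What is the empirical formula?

C6H5Br2

mol C = 4.45 g CO₂ ÷ 44.009 g/mol = 0.1011 mol
mol H = 2 × 0.759 g H₂O ÷ 18.015 g/mol = 0.08426 mol
From the AgBr data: mol Br per gram of compound = (1.06 ÷ 187.772) ÷ 0.667 = 0.008463 mol/g, so in the 3.99 g combustion sample mol Br = 0.03377 mol
Divide by the smallest (0.03377 mol): C 2.994, H 2.495, Br 1.000
Multiplying each by 2 gives whole numbers: C 5.99, H 4.99, Br 2.00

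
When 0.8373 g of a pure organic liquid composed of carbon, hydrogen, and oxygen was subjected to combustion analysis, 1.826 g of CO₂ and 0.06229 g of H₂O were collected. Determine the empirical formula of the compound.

mol C = 1.826 g CO₂ ÷ 44.009 g/mol = 0.041492 mol
mol H = 2 × 0.06229 g H₂O ÷ 18.015 g/mol = 0.0069153 mol
mass O = 0.8373 − (0.49835 + 0.0069707) = 0.33197 g → mol O = 0.33197 ÷ 15.999 = 0.020750 mol
Divide by the smallest (0.0069153 mol): C 6.000, H 1.000, O 3.001

C6HO3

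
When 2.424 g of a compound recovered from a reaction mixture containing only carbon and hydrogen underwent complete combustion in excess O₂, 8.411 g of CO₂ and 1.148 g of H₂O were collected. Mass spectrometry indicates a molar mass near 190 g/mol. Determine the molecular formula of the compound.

mol C = 8.411 g CO₂ ÷ 44.009 g/mol = 0.19112 mol
mol H = 2 × 1.148 g H₂O ÷ 18.015 g/mol = 0.12745 mol
Divide by the smallest (0.12745 mol): C 1.500, H 1.000
Multiplying each by 2 gives whole numbers: C 3.00, H 2.00
Empirical formula: C3H2
Empirical-formula mass = 38.05 g/mol; 190 ÷ 38.05 ≈ 5, so the molecular formula is C15H10.

C15H10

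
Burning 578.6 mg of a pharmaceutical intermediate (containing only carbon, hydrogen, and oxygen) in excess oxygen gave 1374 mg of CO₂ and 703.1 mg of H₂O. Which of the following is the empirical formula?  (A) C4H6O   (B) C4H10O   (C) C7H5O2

(B) C4H10O

mol C = 1.374 g CO₂ ÷ 44.009 g/mol = 0.031221 mol
mol H = 2 × 0.7031 g H₂O ÷ 18.015 g/mol = 0.078057 mol
mass O = 0.5786 − (0.37499 + 0.078682) = 0.12492 g → mol O = 0.12492 ÷ 15.999 = 0.0078083 mol
Divide by the smallest (0.0078083 mol): C 3.998, H 9.997, O 1.000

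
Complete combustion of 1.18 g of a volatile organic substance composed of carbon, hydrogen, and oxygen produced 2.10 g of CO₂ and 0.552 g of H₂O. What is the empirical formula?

C7H9O5

mol C = 2.10 g CO₂ ÷ 44.009 g/mol = 0.04772 mol
mol H = 2 × 0.552 g H₂O ÷ 18.015 g/mol = 0.06128 mol
mass O = 1.18 − (0.5731 + 0.06177) = 0.5451 g → mol O = 0.5451 ÷ 15.999 = 0.03407 mol
Divide by the smallest (0.03407 mol): C 1.401, H 1.799, O 1.000
Multiplying each by 5 gives whole numbers: C 7.00, H 8.99, O 5.00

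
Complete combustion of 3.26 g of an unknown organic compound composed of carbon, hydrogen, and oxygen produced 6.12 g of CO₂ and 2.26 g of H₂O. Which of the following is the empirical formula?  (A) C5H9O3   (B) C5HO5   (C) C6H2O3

(A) C5H9O3

mol C = 6.12 g CO₂ ÷ 44.009 g/mol = 0.1391 mol
mol H = 2 × 2.26 g H₂O ÷ 18.015 g/mol = 0.2509 mol
mass O = 3.26 − (1.670 + 0.2529) = 1.337 g → mol O = 1.337 ÷ 15.999 = 0.08356 mol
Divide by the smallest (0.08356 mol): C 1.664, H 3.003, O 1.000
Multiplying each by 3 gives whole numbers: C 4.99, H 9.01, O 3.00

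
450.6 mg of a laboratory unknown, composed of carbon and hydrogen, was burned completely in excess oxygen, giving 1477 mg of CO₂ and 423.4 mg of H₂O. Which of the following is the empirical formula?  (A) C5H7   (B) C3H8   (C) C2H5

mol C = 1.477 g CO₂ ÷ 44.009 g/mol = 0.033561 mol
mol H = 2 × 0.4234 g H₂O ÷ 18.015 g/mol = 0.047005 mol
Divide by the smallest (0.033561 mol): C 1.000, H 1.401
Multiplying each by 5 gives whole numbers: C 5.00, H 7.00

(A) C5H7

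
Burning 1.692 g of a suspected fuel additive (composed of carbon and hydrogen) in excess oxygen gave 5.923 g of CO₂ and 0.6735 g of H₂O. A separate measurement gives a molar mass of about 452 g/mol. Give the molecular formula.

mol C = 5.923 g CO₂ ÷ 44.009 g/mol = 0.13459 mol
mol H = 2 × 0.6735 g H₂O ÷ 18.015 g/mol = 0.074771 mol
Divide by the smallest (0.074771 mol): C 1.800, H 1.000
Multiplying each by 5 gives whole numbers: C 9.00, H 5.00
Empirical formula: C9H5
Empirical-formula mass = 113.14 g/mol; 452 ÷ 113.14 ≈ 4, so the molecular formula is C36H20.

C36H20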